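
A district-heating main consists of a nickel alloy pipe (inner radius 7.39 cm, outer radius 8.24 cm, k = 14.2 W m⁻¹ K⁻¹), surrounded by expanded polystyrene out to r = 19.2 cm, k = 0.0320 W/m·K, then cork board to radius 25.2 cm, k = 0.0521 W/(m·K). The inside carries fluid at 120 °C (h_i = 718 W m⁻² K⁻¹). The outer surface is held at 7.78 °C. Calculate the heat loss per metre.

Q' = 22.3 W/m

Series thermal resistances, inner to outer:
  R'_conv,in = 1/(2πr h) = 1/(2π·0.0739·718) = 0.003000 m·K/W
  R'_nickel alloy = ln(0.0824/0.0739)/(2πk) = 0.1089/(2π·14.2) = 0.001220 m·K/W
  R'_expanded polystyrene = ln(0.192/0.0824)/(2πk) = 0.8459/(2π·0.0320) = 4.207 m·K/W
  R'_cork board = ln(0.252/0.192)/(2πk) = 0.2719/(2π·0.0521) = 0.8307 m·K/W
ΣR = 0.003000 + 0.001220 + 4.207 + 0.8307 = 5.042 m·K/W
Q' = ΔT/ΣR = (120 °C − 7.78 °C)/5.042 = 22.3 W/m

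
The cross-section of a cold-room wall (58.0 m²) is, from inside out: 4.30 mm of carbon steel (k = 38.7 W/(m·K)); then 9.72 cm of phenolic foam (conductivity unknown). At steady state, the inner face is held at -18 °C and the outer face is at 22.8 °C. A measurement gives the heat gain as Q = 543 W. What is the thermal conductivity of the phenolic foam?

ΣR = ΔT/Q = |-18 − 22.8|/543 = 0.07514 K/W
Known resistances:
  R_carbon steel = L/(kA) = 0.00430/(38.7·58.0) = 1.916×10^-6 K/W
R_phenolic foam = ΣR − ΣR_known = 0.07514 − 1.916×10^-6 = 0.07514 K/W
L/(kA) = 0.07514 ⇒ k = 0.0972/(0.07514·58.0) = 0.0223 W/m·K

k = 0.0223 W/m·K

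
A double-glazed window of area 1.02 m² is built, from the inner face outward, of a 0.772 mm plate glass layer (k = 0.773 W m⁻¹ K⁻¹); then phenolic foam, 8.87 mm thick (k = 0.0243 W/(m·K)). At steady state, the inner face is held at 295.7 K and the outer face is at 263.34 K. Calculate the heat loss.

Q = 90.2 W

Series thermal resistances, inner to outer:
  R_plate glass = L/(kA) = 7.72×10^-4/(0.773·1.02) = 9.791×10^-4 K/W
  R_phenolic foam = L/(kA) = 0.00887/(0.0243·1.02) = 0.3579 K/W
ΣR = 9.791×10^-4 + 0.3579 = 0.3589 K/W
Q = ΔT/ΣR = (295.7 K − 263.34 K)/0.3589 = 90.2 W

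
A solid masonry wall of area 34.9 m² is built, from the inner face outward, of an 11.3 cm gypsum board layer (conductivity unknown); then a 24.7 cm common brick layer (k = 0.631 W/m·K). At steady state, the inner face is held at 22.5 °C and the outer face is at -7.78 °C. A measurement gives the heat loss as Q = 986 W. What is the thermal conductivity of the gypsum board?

k = 0.166 W/m·K

ΣR = ΔT/Q = |22.5 − -7.78|/986 = 0.03071 K/W
Known resistances:
  R_common brick = L/(kA) = 0.247/(0.631·34.9) = 0.01122 K/W
R_gypsum board = ΣR − ΣR_known = 0.03071 − 0.01122 = 0.01949 K/W
L/(kA) = 0.01949 ⇒ k = 0.113/(0.01949·34.9) = 0.166 W/m·K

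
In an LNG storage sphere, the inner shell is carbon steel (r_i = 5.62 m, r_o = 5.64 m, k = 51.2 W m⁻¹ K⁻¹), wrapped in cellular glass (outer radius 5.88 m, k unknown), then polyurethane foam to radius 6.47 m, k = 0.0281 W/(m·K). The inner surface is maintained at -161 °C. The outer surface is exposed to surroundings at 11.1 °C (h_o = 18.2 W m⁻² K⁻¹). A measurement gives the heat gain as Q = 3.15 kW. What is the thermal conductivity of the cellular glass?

ΣR = ΔT/Q = |-161 − 11.1|/3150 = 0.05463 K/W
Known resistances:
  R_carbon steel = (1/5.62 − 1/5.64)/(4πk) = 6.310×10^-4/(4π·51.2) = 9.807×10^-7 K/W
  R_polyurethane foam = (1/5.88 − 1/6.47)/(4πk) = 0.01551/(4π·0.0281) = 0.04392 K/W
  R_conv,out = 1/(4πr²h) = 1/(4π·6.47²·18.2) = 1.045×10^-4 K/W
R_cellular glass = ΣR − ΣR_known = 0.05463 − 0.04403 = 0.01060 K/W
(1/r₁−1/r₂)/(4πk) = 0.01060 ⇒ k = 0.007237/(4π·0.01060) = 0.0543 W/m·K

k = 0.0543 W/m·K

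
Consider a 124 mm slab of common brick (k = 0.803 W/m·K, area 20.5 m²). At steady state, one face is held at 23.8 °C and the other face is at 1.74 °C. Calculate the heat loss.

Q = kA·ΔT/L = 0.803 × 20.5 × |23.8 °C − 1.74 °C| / 0.124 = 2930 W

Q = 2.93 kW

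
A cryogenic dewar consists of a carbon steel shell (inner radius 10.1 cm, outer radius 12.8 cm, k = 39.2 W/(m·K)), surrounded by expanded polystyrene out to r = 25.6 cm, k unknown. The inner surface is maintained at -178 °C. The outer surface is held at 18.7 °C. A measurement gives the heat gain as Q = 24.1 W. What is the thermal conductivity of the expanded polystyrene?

ΣR = ΔT/Q = |-178 − 18.7|/24.1 = 8.162 K/W
Known resistances:
  R_carbon steel = (1/0.101 − 1/0.128)/(4πk) = 2.088/(4π·39.2) = 0.004240 K/W
R_expanded polystyrene = ΣR − ΣR_known = 8.162 − 0.004240 = 8.158 K/W
(1/r₁−1/r₂)/(4πk) = 8.158 ⇒ k = 3.906/(4π·8.158) = 0.0381 W/m·K

k = 0.0381 W/m·K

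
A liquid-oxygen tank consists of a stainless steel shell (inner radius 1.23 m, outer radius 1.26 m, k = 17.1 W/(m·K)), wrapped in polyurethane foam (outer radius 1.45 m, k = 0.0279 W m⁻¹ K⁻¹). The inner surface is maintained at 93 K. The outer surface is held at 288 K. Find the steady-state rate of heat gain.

Q = 657 W

Treat each layer as a resistance in series:
  R_stainless steel = (1/1.23 − 1/1.26)/(4πk) = 0.01936/(4π·17.1) = 9.008×10^-5 K/W
  R_polyurethane foam = (1/1.26 − 1/1.45)/(4πk) = 0.1040/(4π·0.0279) = 0.2966 K/W
ΣR = 9.008×10^-5 + 0.2966 = 0.2967 K/W
Q = ΔT/ΣR = (93 K − 288 K)/0.2967 = -657 W
(Negative Q ⇒ heat flows inward; heat gain = 657 W.)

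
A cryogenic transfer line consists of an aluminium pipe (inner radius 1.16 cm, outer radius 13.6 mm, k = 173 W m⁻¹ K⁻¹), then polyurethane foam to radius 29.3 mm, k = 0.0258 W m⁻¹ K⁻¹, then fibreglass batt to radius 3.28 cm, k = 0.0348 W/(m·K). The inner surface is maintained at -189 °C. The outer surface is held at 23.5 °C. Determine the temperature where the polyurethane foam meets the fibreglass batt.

T = 2.6 °C

Treat each layer as a resistance in series:
  R'_aluminium = ln(0.0136/0.0116)/(2πk) = 0.1591/(2π·173) = 1.463×10^-4 m·K/W
  R'_polyurethane foam = ln(0.0293/0.0136)/(2πk) = 0.7675/(2π·0.0258) = 4.735 m·K/W
  R'_fibreglass batt = ln(0.0328/0.0293)/(2πk) = 0.1128/(2π·0.0348) = 0.5161 m·K/W
ΣR = 1.463×10^-4 + 4.735 + 0.5161 = 5.251 m·K/W
Q' = ΔT/ΣR = (-189 °C − 23.5 °C)/5.251 = -40.47 W/m
From the inner boundary to the polyurethane foam/fibreglass batt interface, ΣR_partial = 4.735 m·K/W.
T_interface = T_in − Q'·ΣR_partial = -189 °C − (-40.47)(4.735) = 2.6 °C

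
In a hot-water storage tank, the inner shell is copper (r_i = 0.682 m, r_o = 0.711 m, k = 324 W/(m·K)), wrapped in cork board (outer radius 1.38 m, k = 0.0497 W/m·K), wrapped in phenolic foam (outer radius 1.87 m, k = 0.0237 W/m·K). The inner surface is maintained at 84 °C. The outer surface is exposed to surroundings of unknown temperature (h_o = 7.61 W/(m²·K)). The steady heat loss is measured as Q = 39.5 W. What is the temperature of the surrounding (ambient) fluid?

T_out = 15.6 °C

Series resistances:
  R_copper = (1/0.682 − 1/0.711)/(4πk) = 0.05981/(4π·324) = 1.469×10^-5 K/W
  R_cork board = (1/0.711 − 1/1.38)/(4πk) = 0.6818/(4π·0.0497) = 1.092 K/W
  R_phenolic foam = (1/1.38 − 1/1.87)/(4πk) = 0.1899/(4π·0.0237) = 0.6376 K/W
  R_conv,out = 1/(4πr²h) = 1/(4π·1.87²·7.61) = 0.002990 K/W
ΣR = 1.732 K/W
ΔT = Q·ΣR = 39.5 × 1.732 = 68.41 K
Heat flows outward, so T_out = T_in − ΔT = 84 − 68.41 = 15.6 °C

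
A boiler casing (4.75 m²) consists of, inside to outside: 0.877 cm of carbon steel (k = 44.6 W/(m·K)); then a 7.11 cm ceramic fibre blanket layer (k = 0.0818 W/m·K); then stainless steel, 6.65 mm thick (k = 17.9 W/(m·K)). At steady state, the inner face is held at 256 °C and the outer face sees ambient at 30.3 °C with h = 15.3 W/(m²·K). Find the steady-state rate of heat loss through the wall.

Q = 1150 W

Resistance network (inner→outer):
  R_carbon steel = L/(kA) = 0.00877/(44.6·4.75) = 4.140×10^-5 K/W
  R_ceramic fibre blanket = L/(kA) = 0.0711/(0.0818·4.75) = 0.1830 K/W
  R_stainless steel = L/(kA) = 0.00665/(17.9·4.75) = 7.821×10^-5 K/W
  R_conv,out = 1/(hA) = 1/(15.3·4.75) = 0.01376 K/W
ΣR = 4.140×10^-5 + 0.1830 + 7.821×10^-5 + 0.01376 = 0.1969 K/W
Q = ΔT/ΣR = (256 °C − 30.3 °C)/0.1969 = 1150 W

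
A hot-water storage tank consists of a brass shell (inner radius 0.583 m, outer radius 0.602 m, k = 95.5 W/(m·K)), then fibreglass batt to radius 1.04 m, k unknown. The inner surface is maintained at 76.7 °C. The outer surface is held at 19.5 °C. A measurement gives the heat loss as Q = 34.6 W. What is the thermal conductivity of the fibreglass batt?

ΣR = ΔT/Q = |76.7 − 19.5|/34.6 = 1.653 K/W
Known resistances:
  R_brass = (1/0.583 − 1/0.602)/(4πk) = 0.05414/(4π·95.5) = 4.511×10^-5 K/W
R_fibreglass batt = ΣR − ΣR_known = 1.653 − 4.511×10^-5 = 1.653 K/W
(1/r₁−1/r₂)/(4πk) = 1.653 ⇒ k = 0.6996/(4π·1.653) = 0.0337 W/m·K

k = 0.0337 W/m·K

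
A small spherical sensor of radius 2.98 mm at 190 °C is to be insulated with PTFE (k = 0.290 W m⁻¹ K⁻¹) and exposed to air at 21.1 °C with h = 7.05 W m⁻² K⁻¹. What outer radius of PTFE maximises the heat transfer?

r_cr = 8.23 cm

For a sphere, r_cr = 2k_ins/h = 2·0.290/7.05 = 0.0823 m = 8.23 cm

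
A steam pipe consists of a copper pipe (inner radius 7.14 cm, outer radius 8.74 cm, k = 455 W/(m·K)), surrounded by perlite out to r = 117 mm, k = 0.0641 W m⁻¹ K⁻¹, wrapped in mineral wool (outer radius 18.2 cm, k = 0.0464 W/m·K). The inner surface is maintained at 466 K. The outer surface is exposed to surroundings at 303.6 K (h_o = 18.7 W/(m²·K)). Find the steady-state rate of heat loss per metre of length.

Q' = 71.0 W/m

Resistance network (inner→outer):
  R'_copper = ln(0.0874/0.0714)/(2πk) = 0.2022/(2π·455) = 7.073×10^-5 m·K/W
  R'_perlite = ln(0.117/0.0874)/(2πk) = 0.2917/(2π·0.0641) = 0.7242 m·K/W
  R'_mineral wool = ln(0.182/0.117)/(2πk) = 0.4418/(2π·0.0464) = 1.516 m·K/W
  R'_conv,out = 1/(2πr h) = 1/(2π·0.182·18.7) = 0.04676 m·K/W
ΣR = 7.073×10^-5 + 0.7242 + 1.516 + 0.04676 = 2.287 m·K/W
Q' = ΔT/ΣR = (466 K − 303.6 K)/2.287 = 71.0 W/m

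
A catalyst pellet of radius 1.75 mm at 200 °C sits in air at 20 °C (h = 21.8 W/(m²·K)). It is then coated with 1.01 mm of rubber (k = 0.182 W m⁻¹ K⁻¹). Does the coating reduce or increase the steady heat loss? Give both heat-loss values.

increases: 0.151 → 0.315 W

Critical radius for a sphere: r_cr = 2k/h = 0.0167 m = 1.67 cm.
Outer radius after coating: r₂ = 0.00175 + 0.00101 = 0.00276 m.
Since r₁ < r_cr and r₂ ≤ r_cr, the coating moves toward the maximum at r_cr — heat loss rises.
Bare: R = 1/(4πr₁²h) = 1192 K/W; Q = 180/1192 = 0.151 W.
Coated: R = R_cond + R_conv = 570.6 K/W; Q = 180/570.6 = 0.315 W.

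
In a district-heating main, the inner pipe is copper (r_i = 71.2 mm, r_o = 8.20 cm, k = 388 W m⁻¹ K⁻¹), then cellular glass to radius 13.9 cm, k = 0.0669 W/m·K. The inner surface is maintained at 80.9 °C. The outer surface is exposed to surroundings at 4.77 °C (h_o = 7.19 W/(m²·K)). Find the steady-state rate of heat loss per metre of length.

Q' = 53.8 W/m

Series thermal resistances, inner to outer:
  R'_copper = ln(0.0820/0.0712)/(2πk) = 0.1412/(2π·388) = 5.793×10^-5 m·K/W
  R'_cellular glass = ln(0.139/0.0820)/(2πk) = 0.5278/(2π·0.0669) = 1.256 m·K/W
  R'_conv,out = 1/(2πr h) = 1/(2π·0.139·7.19) = 0.1592 m·K/W
ΣR = 5.793×10^-5 + 1.256 + 0.1592 = 1.415 m·K/W
Q' = ΔT/ΣR = (80.9 °C − 4.77 °C)/1.415 = 53.8 W/m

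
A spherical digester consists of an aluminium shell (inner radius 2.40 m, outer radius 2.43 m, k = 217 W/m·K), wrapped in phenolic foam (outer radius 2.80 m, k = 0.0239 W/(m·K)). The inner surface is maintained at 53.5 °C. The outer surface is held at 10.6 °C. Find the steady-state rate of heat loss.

Q = 237 W

Series thermal resistances, inner to outer:
  R_aluminium = (1/2.40 − 1/2.43)/(4πk) = 0.005144/(4π·217) = 1.886×10^-6 K/W
  R_phenolic foam = (1/2.43 − 1/2.80)/(4πk) = 0.05438/(4π·0.0239) = 0.1811 K/W
ΣR = 1.886×10^-6 + 0.1811 = 0.1811 K/W
Q = ΔT/ΣR = (53.5 °C − 10.6 °C)/0.1811 = 237 W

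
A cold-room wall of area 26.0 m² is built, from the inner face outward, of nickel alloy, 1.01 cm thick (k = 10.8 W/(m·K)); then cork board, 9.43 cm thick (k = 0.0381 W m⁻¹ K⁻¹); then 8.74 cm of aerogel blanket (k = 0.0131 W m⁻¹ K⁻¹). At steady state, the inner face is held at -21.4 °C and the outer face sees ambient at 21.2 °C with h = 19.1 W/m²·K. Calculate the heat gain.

Treat each layer as a resistance in series:
  R_nickel alloy = L/(kA) = 0.0101/(10.8·26.0) = 3.597×10^-5 K/W
  R_cork board = L/(kA) = 0.0943/(0.0381·26.0) = 0.09519 K/W
  R_aerogel blanket = L/(kA) = 0.0874/(0.0131·26.0) = 0.2566 K/W
  R_conv,out = 1/(hA) = 1/(19.1·26.0) = 0.002014 K/W
ΣR = 3.597×10^-5 + 0.09519 + 0.2566 + 0.002014 = 0.3538 K/W
Q = ΔT/ΣR = (-21.4 °C − 21.2 °C)/0.3538 = -120 W
(Negative Q ⇒ heat flows inward; heat gain = 120 W.)

Q = 120 W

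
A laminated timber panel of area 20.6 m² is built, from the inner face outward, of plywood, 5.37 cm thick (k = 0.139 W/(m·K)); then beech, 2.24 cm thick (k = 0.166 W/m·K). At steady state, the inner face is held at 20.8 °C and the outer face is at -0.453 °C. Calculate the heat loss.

Q = 840 W

Treat each layer as a resistance in series:
  R_plywood = L/(kA) = 0.0537/(0.139·20.6) = 0.01875 K/W
  R_beech = L/(kA) = 0.0224/(0.166·20.6) = 0.006550 K/W
ΣR = 0.01875 + 0.006550 = 0.02530 K/W
Q = ΔT/ΣR = (20.8 °C − -0.453 °C)/0.02530 = 840 W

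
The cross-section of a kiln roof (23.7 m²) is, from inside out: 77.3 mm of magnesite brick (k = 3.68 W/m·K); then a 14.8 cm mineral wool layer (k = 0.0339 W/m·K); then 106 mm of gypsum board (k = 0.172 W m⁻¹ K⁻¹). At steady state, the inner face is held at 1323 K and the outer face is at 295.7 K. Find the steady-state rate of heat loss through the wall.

Q = 4870 W

Series thermal resistances, inner to outer:
  R_magnesite brick = L/(kA) = 0.0773/(3.68·23.7) = 8.863×10^-4 K/W
  R_mineral wool = L/(kA) = 0.148/(0.0339·23.7) = 0.1842 K/W
  R_gypsum board = L/(kA) = 0.106/(0.172·23.7) = 0.02600 K/W
ΣR = 8.863×10^-4 + 0.1842 + 0.02600 = 0.2111 K/W
Q = ΔT/ΣR = (1323 K − 295.7 K)/0.2111 = 4870 W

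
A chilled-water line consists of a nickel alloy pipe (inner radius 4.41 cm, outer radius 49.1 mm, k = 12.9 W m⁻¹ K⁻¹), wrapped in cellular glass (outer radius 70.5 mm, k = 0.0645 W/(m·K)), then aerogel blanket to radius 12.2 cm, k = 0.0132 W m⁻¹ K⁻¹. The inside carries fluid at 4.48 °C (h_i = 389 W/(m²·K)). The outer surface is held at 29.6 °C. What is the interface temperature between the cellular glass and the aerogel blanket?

T = 7.50 °C

Resistance network (inner→outer):
  R'_conv,in = 1/(2πr h) = 1/(2π·0.0441·389) = 0.009278 m·K/W
  R'_nickel alloy = ln(0.0491/0.0441)/(2πk) = 0.1074/(2π·12.9) = 0.001325 m·K/W
  R'_cellular glass = ln(0.0705/0.0491)/(2πk) = 0.3618/(2π·0.0645) = 0.8926 m·K/W
  R'_aerogel blanket = ln(0.122/0.0705)/(2πk) = 0.5484/(2π·0.0132) = 6.612 m·K/W
ΣR = 0.009278 + 0.001325 + 0.8926 + 6.612 = 7.515 m·K/W
Q' = ΔT/ΣR = (4.48 °C − 29.6 °C)/7.515 = -3.343 W/m
From the inner boundary to the cellular glass/aerogel blanket interface, ΣR_partial = 0.9032 m·K/W.
T_interface = T_in − Q'·ΣR_partial = 4.48 °C − (-3.343)(0.9032) = 7.50 °C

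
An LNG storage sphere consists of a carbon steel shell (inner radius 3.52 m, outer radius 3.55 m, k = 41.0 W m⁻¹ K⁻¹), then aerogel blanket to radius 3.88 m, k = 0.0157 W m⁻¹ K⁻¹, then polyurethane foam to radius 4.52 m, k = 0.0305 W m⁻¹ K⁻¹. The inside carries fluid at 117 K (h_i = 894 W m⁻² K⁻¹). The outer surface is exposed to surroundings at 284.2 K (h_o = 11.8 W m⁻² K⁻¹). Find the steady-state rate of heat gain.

Resistance network (inner→outer):
  R_conv,in = 1/(4πr²h) = 1/(4π·3.52²·894) = 7.184×10^-6 K/W
  R_carbon steel = (1/3.52 − 1/3.55)/(4πk) = 0.002401/(4π·41.0) = 4.660×10^-6 K/W
  R_aerogel blanket = (1/3.55 − 1/3.88)/(4πk) = 0.02396/(4π·0.0157) = 0.1214 K/W
  R_polyurethane foam = (1/3.88 − 1/4.52)/(4πk) = 0.03649/(4π·0.0305) = 0.09521 K/W
  R_conv,out = 1/(4πr²h) = 1/(4π·4.52²·11.8) = 3.301×10^-4 K/W
ΣR = 7.184×10^-6 + 4.660×10^-6 + 0.1214 + 0.09521 + 3.301×10^-4 = 0.2170 K/W
Q = ΔT/ΣR = (117 K − 284.2 K)/0.2170 = -771 W
(Negative Q ⇒ heat flows inward; heat gain = 771 W.)

Q = 771 W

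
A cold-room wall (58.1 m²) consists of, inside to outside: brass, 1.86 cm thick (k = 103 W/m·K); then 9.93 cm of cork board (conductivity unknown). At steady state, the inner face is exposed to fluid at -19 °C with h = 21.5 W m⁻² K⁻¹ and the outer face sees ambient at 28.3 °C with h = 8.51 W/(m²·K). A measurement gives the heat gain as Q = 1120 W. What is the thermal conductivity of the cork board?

ΣR = ΔT/Q = |-19 − 28.3|/1120 = 0.04223 K/W
Known resistances:
  R_conv,in = 1/(hA) = 1/(21.5·58.1) = 8.005×10^-4 K/W
  R_brass = L/(kA) = 0.0186/(103·58.1) = 3.108×10^-6 K/W
  R_conv,out = 1/(hA) = 1/(8.51·58.1) = 0.002023 K/W
R_cork board = ΣR − ΣR_known = 0.04223 − 0.002827 = 0.03940 K/W
L/(kA) = 0.03940 ⇒ k = 0.0993/(0.03940·58.1) = 0.0434 W/m·K

k = 0.0434 W/m·K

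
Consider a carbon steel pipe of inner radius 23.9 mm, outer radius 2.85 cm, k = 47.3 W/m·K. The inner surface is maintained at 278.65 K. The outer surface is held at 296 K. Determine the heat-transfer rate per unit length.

Q' = 29300 W/m

Q' = 2πk·ΔT/ln(r₂/r₁) = 2π × 47.3 × 17.35 / ln(0.0285/0.0239) = 29300 W/m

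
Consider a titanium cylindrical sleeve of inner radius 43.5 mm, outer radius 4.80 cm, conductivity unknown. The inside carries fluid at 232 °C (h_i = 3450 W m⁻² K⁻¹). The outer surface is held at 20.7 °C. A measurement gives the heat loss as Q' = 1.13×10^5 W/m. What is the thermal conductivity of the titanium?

k = 19.4 W/m·K

ΣR = ΔT/Q' = |232 − 20.7|/1.13×10^5 = 0.001870 m·K/W
Known resistances:
  R'_conv,in = 1/(2πr h) = 1/(2π·0.0435·3450) = 0.001061 m·K/W
R_titanium = ΣR − ΣR_known = 0.001870 − 0.001061 = 8.090×10^-4 m·K/W
ln(r₂/r₁)/(2πk) = 8.090×10^-4 ⇒ k = 0.09844/(2π·8.090×10^-4) = 19.4 W/m·K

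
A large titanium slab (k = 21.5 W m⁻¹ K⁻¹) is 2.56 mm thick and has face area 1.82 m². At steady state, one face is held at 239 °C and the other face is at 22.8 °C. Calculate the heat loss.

Q = 3.30×10^6 W

Q = kA·ΔT/L = 21.5 × 1.82 × |239 °C − 22.8 °C| / 0.00256 = 3.30×10^6 W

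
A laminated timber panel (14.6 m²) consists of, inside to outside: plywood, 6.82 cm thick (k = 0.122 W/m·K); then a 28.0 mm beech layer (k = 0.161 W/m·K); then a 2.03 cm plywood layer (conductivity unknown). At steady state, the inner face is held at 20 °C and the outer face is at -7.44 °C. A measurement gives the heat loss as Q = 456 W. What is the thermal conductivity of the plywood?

ΣR = ΔT/Q = |20 − -7.44|/456 = 0.06018 K/W
Known resistances:
  R_plywood = L/(kA) = 0.0682/(0.122·14.6) = 0.03829 K/W
  R_beech = L/(kA) = 0.0280/(0.161·14.6) = 0.01191 K/W
R_plywood = ΣR − ΣR_known = 0.06018 − 0.05020 = 0.009980 K/W
L/(kA) = 0.009980 ⇒ k = 0.0203/(0.009980·14.6) = 0.139 W/m·K

k = 0.139 W/m·K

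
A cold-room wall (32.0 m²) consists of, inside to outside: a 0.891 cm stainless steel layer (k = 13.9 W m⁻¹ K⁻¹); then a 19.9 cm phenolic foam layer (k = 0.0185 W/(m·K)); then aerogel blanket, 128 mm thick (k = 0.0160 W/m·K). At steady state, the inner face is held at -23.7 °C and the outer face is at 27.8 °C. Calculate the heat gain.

Q = 87.9 W

Series thermal resistances, inner to outer:
  R_stainless steel = L/(kA) = 0.00891/(13.9·32.0) = 2.003×10^-5 K/W
  R_phenolic foam = L/(kA) = 0.199/(0.0185·32.0) = 0.3361 K/W
  R_aerogel blanket = L/(kA) = 0.128/(0.0160·32.0) = 0.2500 K/W
ΣR = 2.003×10^-5 + 0.3361 + 0.2500 = 0.5861 K/W
Q = ΔT/ΣR = (-23.7 °C − 27.8 °C)/0.5861 = -87.9 W
(Negative Q ⇒ heat flows inward; heat gain = 87.9 W.)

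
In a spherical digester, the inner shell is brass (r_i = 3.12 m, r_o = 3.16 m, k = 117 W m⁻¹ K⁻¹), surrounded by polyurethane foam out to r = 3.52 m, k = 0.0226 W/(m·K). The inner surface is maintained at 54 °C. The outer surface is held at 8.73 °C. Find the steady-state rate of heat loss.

Q = 397 W

Treat each layer as a resistance in series:
  R_brass = (1/3.12 − 1/3.16)/(4πk) = 0.004057/(4π·117) = 2.759×10^-6 K/W
  R_polyurethane foam = (1/3.16 − 1/3.52)/(4πk) = 0.03236/(4π·0.0226) = 0.1140 K/W
ΣR = 2.759×10^-6 + 0.1140 = 0.1140 K/W
Q = ΔT/ΣR = (54 °C − 8.73 °C)/0.1140 = 397 W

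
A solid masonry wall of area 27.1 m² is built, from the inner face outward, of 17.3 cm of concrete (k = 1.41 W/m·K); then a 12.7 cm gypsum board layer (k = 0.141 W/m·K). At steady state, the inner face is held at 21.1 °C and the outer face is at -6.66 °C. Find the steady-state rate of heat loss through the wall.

Series thermal resistances, inner to outer:
  R_concrete = L/(kA) = 0.173/(1.41·27.1) = 0.004527 K/W
  R_gypsum board = L/(kA) = 0.127/(0.141·27.1) = 0.03324 K/W
ΣR = 0.004527 + 0.03324 = 0.03777 K/W
Q = ΔT/ΣR = (21.1 °C − -6.66 °C)/0.03777 = 735 W

Q = 735 W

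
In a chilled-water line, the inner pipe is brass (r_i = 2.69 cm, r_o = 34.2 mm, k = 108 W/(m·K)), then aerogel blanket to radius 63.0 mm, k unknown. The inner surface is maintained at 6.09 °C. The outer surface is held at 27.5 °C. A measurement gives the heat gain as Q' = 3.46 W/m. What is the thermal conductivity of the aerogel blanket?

ΣR = ΔT/Q' = |6.09 − 27.5|/3.46 = 6.188 m·K/W
Known resistances:
  R'_brass = ln(0.0342/0.0269)/(2πk) = 0.2401/(2π·108) = 3.538×10^-4 m·K/W
R_aerogel blanket = ΣR − ΣR_known = 6.188 − 3.538×10^-4 = 6.188 m·K/W
ln(r₂/r₁)/(2πk) = 6.188 ⇒ k = 0.6109/(2π·6.188) = 0.0157 W/m·K

k = 0.0157 W/m·K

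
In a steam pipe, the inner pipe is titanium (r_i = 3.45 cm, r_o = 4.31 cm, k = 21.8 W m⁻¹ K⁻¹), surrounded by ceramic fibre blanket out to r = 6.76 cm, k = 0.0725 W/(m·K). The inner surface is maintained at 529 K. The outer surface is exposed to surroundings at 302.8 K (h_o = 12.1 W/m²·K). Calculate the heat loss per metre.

Q' = 191 W/m

Resistance network (inner→outer):
  R'_titanium = ln(0.0431/0.0345)/(2πk) = 0.2226/(2π·21.8) = 0.001625 m·K/W
  R'_ceramic fibre blanket = ln(0.0676/0.0431)/(2πk) = 0.4501/(2π·0.0725) = 0.9880 m·K/W
  R'_conv,out = 1/(2πr h) = 1/(2π·0.0676·12.1) = 0.1946 m·K/W
ΣR = 0.001625 + 0.9880 + 0.1946 = 1.184 m·K/W
Q' = ΔT/ΣR = (529 K − 302.8 K)/1.184 = 191 W/m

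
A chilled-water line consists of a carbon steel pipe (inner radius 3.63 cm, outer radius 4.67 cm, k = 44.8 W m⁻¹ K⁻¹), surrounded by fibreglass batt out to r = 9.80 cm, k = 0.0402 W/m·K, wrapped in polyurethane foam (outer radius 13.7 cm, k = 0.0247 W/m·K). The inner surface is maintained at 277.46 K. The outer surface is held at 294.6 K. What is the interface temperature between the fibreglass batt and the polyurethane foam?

Treat each layer as a resistance in series:
  R'_carbon steel = ln(0.0467/0.0363)/(2πk) = 0.2519/(2π·44.8) = 8.950×10^-4 m·K/W
  R'_fibreglass batt = ln(0.0980/0.0467)/(2πk) = 0.7412/(2π·0.0402) = 2.935 m·K/W
  R'_polyurethane foam = ln(0.137/0.0980)/(2πk) = 0.3350/(2π·0.0247) = 2.159 m·K/W
ΣR = 8.950×10^-4 + 2.935 + 2.159 = 5.095 m·K/W
Q' = ΔT/ΣR = (277.46 K − 294.6 K)/5.095 = -3.364 W/m
From the inner boundary to the fibreglass batt/polyurethane foam interface, ΣR_partial = 2.936 m·K/W.
T_interface = T_in − Q'·ΣR_partial = 277.46 K − (-3.364)(2.936) = 287.3 K

T = 287.3 K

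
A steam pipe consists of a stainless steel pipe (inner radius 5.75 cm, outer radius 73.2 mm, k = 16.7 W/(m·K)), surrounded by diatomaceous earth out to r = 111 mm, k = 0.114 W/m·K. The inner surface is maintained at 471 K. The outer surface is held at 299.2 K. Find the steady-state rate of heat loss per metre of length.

Q' = 294 W/m

Series thermal resistances, inner to outer:
  R'_stainless steel = ln(0.0732/0.0575)/(2πk) = 0.2414/(2π·16.7) = 0.002301 m·K/W
  R'_diatomaceous earth = ln(0.111/0.0732)/(2πk) = 0.4163/(2π·0.114) = 0.5812 m·K/W
ΣR = 0.002301 + 0.5812 = 0.5835 m·K/W
Q' = ΔT/ΣR = (471 K − 299.2 K)/0.5835 = 294 W/m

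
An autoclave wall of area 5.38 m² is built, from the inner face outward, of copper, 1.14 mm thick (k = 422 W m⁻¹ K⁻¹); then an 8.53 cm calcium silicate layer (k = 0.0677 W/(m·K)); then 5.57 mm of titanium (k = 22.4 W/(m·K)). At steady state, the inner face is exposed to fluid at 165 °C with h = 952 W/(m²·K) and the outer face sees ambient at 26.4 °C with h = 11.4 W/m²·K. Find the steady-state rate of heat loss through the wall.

Treat each layer as a resistance in series:
  R_conv,in = 1/(hA) = 1/(952·5.38) = 1.952×10^-4 K/W
  R_copper = L/(kA) = 0.00114/(422·5.38) = 5.021×10^-7 K/W
  R_calcium silicate = L/(kA) = 0.0853/(0.0677·5.38) = 0.2342 K/W
  R_titanium = L/(kA) = 0.00557/(22.4·5.38) = 4.622×10^-5 K/W
  R_conv,out = 1/(hA) = 1/(11.4·5.38) = 0.01630 K/W
ΣR = 1.952×10^-4 + 5.021×10^-7 + 0.2342 + 4.622×10^-5 + 0.01630 = 0.2507 K/W
Q = ΔT/ΣR = (165 °C − 26.4 °C)/0.2507 = 553 W

Q = 553 W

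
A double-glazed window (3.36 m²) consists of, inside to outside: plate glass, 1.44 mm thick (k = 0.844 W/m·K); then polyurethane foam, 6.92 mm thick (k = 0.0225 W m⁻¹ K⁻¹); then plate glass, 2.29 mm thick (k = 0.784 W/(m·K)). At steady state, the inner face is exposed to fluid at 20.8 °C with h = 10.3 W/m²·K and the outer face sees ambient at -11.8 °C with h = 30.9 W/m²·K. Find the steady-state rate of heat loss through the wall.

Q = 248 W

Resistance network (inner→outer):
  R_conv,in = 1/(hA) = 1/(10.3·3.36) = 0.02890 K/W
  R_plate glass = L/(kA) = 0.00144/(0.844·3.36) = 5.078×10^-4 K/W
  R_polyurethane foam = L/(kA) = 0.00692/(0.0225·3.36) = 0.09153 K/W
  R_plate glass = L/(kA) = 0.00229/(0.784·3.36) = 8.693×10^-4 K/W
  R_conv,out = 1/(hA) = 1/(30.9·3.36) = 0.009632 K/W
ΣR = 0.02890 + 5.078×10^-4 + 0.09153 + 8.693×10^-4 + 0.009632 = 0.1314 K/W
Q = ΔT/ΣR = (20.8 °C − -11.8 °C)/0.1314 = 248 W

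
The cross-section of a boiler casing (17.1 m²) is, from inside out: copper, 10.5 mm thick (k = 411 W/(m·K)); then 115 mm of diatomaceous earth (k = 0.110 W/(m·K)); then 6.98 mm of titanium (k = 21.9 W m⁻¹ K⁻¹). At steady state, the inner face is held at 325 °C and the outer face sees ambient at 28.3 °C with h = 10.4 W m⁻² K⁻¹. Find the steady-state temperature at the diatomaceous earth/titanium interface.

Treat each layer as a resistance in series:
  R_copper = L/(kA) = 0.0105/(411·17.1) = 1.494×10^-6 K/W
  R_diatomaceous earth = L/(kA) = 0.115/(0.110·17.1) = 0.06114 K/W
  R_titanium = L/(kA) = 0.00698/(21.9·17.1) = 1.864×10^-5 K/W
  R_conv,out = 1/(hA) = 1/(10.4·17.1) = 0.005623 K/W
ΣR = 1.494×10^-6 + 0.06114 + 1.864×10^-5 + 0.005623 = 0.06678 K/W
Q = ΔT/ΣR = (325 °C − 28.3 °C)/0.06678 = 4443 W
From the inner boundary to the diatomaceous earth/titanium interface, ΣR_partial = 0.06114 K/W.
T_interface = T_in − Q·ΣR_partial = 325 °C − (4443)(0.06114) = 53.4 °C

T = 53.4 °C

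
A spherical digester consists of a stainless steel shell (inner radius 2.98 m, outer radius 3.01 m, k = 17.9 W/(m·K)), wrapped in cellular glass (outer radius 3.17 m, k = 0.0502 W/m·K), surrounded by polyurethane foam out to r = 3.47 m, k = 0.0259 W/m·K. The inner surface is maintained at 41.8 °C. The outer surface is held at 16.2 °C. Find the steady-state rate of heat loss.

Resistance network (inner→outer):
  R_stainless steel = (1/2.98 − 1/3.01)/(4πk) = 0.003345/(4π·17.9) = 1.487×10^-5 K/W
  R_cellular glass = (1/3.01 − 1/3.17)/(4πk) = 0.01677/(4π·0.0502) = 0.02658 K/W
  R_polyurethane foam = (1/3.17 − 1/3.47)/(4πk) = 0.02727/(4π·0.0259) = 0.08380 K/W
ΣR = 1.487×10^-5 + 0.02658 + 0.08380 = 0.1104 K/W
Q = ΔT/ΣR = (41.8 °C − 16.2 °C)/0.1104 = 232 W

Q = 232 W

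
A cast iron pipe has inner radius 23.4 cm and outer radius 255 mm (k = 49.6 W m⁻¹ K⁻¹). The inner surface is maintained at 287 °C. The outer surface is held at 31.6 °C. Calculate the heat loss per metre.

Q' = 2πk·ΔT/ln(r₂/r₁) = 2π × 49.6 × 255.4 / ln(0.255/0.234) = 9.26×10^5 W/m

Q' = 9.26×10^5 W/m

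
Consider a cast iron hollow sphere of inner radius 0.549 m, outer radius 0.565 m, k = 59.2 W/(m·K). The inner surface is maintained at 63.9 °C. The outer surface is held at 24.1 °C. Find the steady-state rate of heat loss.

Q = 5.74×10^5 W

Q = 4πk·ΔT/(1/r₁ − 1/r₂) = 4π × 59.2 × 39.8 / (1/0.549 − 1/0.565) = 5.74×10^5 W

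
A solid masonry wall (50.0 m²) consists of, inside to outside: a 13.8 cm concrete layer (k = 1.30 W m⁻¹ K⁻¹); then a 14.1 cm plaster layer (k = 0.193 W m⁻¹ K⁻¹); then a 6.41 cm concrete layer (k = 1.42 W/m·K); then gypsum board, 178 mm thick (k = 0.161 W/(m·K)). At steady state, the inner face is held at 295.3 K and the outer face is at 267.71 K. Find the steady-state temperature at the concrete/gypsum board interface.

T = 283.1 K

Series thermal resistances, inner to outer:
  R_concrete = L/(kA) = 0.138/(1.30·50.0) = 0.002123 K/W
  R_plaster = L/(kA) = 0.141/(0.193·50.0) = 0.01461 K/W
  R_concrete = L/(kA) = 0.0641/(1.42·50.0) = 9.028×10^-4 K/W
  R_gypsum board = L/(kA) = 0.178/(0.161·50.0) = 0.02211 K/W
ΣR = 0.002123 + 0.01461 + 9.028×10^-4 + 0.02211 = 0.03975 K/W
Q = ΔT/ΣR = (295.3 K − 267.71 K)/0.03975 = 694.1 W
From the inner boundary to the concrete/gypsum board interface, ΣR_partial = 0.01764 K/W.
T_interface = T_in − Q·ΣR_partial = 295.3 K − (694.1)(0.01764) = 283.1 K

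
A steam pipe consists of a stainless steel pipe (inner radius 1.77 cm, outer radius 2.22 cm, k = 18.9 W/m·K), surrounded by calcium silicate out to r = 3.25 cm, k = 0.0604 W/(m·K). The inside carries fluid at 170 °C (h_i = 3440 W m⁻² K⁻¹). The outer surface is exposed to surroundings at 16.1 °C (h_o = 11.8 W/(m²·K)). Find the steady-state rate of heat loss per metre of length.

Q' = 108 W/m

Treat each layer as a resistance in series:
  R'_conv,in = 1/(2πr h) = 1/(2π·0.0177·3440) = 0.002614 m·K/W
  R'_stainless steel = ln(0.0222/0.0177)/(2πk) = 0.2265/(2π·18.9) = 0.001908 m·K/W
  R'_calcium silicate = ln(0.0325/0.0222)/(2πk) = 0.3811/(2π·0.0604) = 1.004 m·K/W
  R'_conv,out = 1/(2πr h) = 1/(2π·0.0325·11.8) = 0.4150 m·K/W
ΣR = 0.002614 + 0.001908 + 1.004 + 0.4150 = 1.424 m·K/W
Q' = ΔT/ΣR = (170 °C − 16.1 °C)/1.424 = 108 W/m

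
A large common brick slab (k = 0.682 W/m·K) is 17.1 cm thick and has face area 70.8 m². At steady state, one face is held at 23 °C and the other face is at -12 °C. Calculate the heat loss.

Q = 9880 W

Q = kA·ΔT/L = 0.682 × 70.8 × |23 °C − -12 °C| / 0.171 = 9880 W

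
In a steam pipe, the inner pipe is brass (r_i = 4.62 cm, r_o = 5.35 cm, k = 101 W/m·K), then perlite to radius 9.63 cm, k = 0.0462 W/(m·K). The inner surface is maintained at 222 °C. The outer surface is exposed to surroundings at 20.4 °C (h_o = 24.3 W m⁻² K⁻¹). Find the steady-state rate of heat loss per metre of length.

Q' = 96.3 W/m

Treat each layer as a resistance in series:
  R'_brass = ln(0.0535/0.0462)/(2πk) = 0.1467/(2π·101) = 2.312×10^-4 m·K/W
  R'_perlite = ln(0.0963/0.0535)/(2πk) = 0.5878/(2π·0.0462) = 2.025 m·K/W
  R'_conv,out = 1/(2πr h) = 1/(2π·0.0963·24.3) = 0.06801 m·K/W
ΣR = 2.312×10^-4 + 2.025 + 0.06801 = 2.093 m·K/W
Q' = ΔT/ΣR = (222 °C − 20.4 °C)/2.093 = 96.3 W/m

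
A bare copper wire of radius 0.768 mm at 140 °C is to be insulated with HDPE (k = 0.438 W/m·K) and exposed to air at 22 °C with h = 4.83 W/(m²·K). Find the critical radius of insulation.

For a cylinder, r_cr = k_ins/h = 0.438/4.83 = 0.0907 m = 9.07 cm

r_cr = 9.07 cm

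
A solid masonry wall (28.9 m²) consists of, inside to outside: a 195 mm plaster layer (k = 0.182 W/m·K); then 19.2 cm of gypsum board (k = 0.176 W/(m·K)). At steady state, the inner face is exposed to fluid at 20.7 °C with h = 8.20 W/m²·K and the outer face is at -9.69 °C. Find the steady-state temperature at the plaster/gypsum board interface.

Resistance network (inner→outer):
  R_conv,in = 1/(hA) = 1/(8.20·28.9) = 0.004220 K/W
  R_plaster = L/(kA) = 0.195/(0.182·28.9) = 0.03707 K/W
  R_gypsum board = L/(kA) = 0.192/(0.176·28.9) = 0.03775 K/W
ΣR = 0.004220 + 0.03707 + 0.03775 = 0.07904 K/W
Q = ΔT/ΣR = (20.7 °C − -9.69 °C)/0.07904 = 384.5 W
From the inner boundary to the plaster/gypsum board interface, ΣR_partial = 0.04129 K/W.
T_interface = T_in − Q·ΣR_partial = 20.7 °C − (384.5)(0.04129) = 4.82 °C

T = 4.82 °C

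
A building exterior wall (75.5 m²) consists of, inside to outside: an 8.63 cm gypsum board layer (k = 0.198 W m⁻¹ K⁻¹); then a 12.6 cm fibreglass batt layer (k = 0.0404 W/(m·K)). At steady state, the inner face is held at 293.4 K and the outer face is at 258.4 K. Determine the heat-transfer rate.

Q = 743 W

Resistance network (inner→outer):
  R_gypsum board = L/(kA) = 0.0863/(0.198·75.5) = 0.005773 K/W
  R_fibreglass batt = L/(kA) = 0.126/(0.0404·75.5) = 0.04131 K/W
ΣR = 0.005773 + 0.04131 = 0.04708 K/W
Q = ΔT/ΣR = (293.4 K − 258.4 K)/0.04708 = 743 W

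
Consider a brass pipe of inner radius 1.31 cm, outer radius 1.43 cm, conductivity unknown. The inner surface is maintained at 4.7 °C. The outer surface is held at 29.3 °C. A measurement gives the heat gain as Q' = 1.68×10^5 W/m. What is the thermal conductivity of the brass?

ΣR = ΔT/Q' = |4.7 − 29.3|/1.68×10^5 = 1.464×10^-4 m·K/W
ln(r₂/r₁)/(2πk) = 1.464×10^-4 ⇒ k = 0.08765/(2π·1.464×10^-4) = 95.3 W/m·K

k = 95.3 W/m·K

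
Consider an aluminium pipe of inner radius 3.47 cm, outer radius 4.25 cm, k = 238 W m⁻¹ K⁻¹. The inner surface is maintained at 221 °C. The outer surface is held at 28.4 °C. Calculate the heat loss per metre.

Q' = 2πk·ΔT/ln(r₂/r₁) = 2π × 238 × 192.6 / ln(0.0425/0.0347) = 1.42×10^6 W/m

Q' = 1.42×10^6 W/m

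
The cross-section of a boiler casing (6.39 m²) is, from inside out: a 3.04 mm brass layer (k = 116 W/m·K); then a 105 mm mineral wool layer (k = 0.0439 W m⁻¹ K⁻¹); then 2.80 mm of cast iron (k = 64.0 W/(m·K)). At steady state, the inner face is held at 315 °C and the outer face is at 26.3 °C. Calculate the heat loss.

Q = 771 W

Series thermal resistances, inner to outer:
  R_brass = L/(kA) = 0.00304/(116·6.39) = 4.101×10^-6 K/W
  R_mineral wool = L/(kA) = 0.105/(0.0439·6.39) = 0.3743 K/W
  R_cast iron = L/(kA) = 0.00280/(64.0·6.39) = 6.847×10^-6 K/W
ΣR = 4.101×10^-6 + 0.3743 + 6.847×10^-6 = 0.3743 K/W
Q = ΔT/ΣR = (315 °C − 26.3 °C)/0.3743 = 771 W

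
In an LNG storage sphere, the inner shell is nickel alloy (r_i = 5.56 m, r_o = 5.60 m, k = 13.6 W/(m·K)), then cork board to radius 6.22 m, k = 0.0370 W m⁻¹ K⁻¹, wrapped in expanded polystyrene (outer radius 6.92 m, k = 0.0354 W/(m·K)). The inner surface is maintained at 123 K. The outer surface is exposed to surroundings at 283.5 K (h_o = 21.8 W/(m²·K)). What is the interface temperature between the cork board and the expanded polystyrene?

Treat each layer as a resistance in series:
  R_nickel alloy = (1/5.56 − 1/5.60)/(4πk) = 0.001285/(4π·13.6) = 7.517×10^-6 K/W
  R_cork board = (1/5.60 − 1/6.22)/(4πk) = 0.01780/(4π·0.0370) = 0.03828 K/W
  R_expanded polystyrene = (1/6.22 − 1/6.92)/(4πk) = 0.01626/(4π·0.0354) = 0.03656 K/W
  R_conv,out = 1/(4πr²h) = 1/(4π·6.92²·21.8) = 7.623×10^-5 K/W
ΣR = 7.517×10^-6 + 0.03828 + 0.03656 + 7.623×10^-5 = 0.07492 K/W
Q = ΔT/ΣR = (123 K − 283.5 K)/0.07492 = -2142 W
From the inner boundary to the cork board/expanded polystyrene interface, ΣR_partial = 0.03829 K/W.
T_interface = T_in − Q·ΣR_partial = 123 K − (-2142)(0.03829) = 205.0 K

T = 205.0 K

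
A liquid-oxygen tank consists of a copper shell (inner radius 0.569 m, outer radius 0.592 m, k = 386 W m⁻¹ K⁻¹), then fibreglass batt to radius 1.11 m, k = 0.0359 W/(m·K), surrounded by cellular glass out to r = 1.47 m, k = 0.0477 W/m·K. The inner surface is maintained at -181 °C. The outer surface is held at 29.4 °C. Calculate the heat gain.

Treat each layer as a resistance in series:
  R_copper = (1/0.569 − 1/0.592)/(4πk) = 0.06828/(4π·386) = 1.408×10^-5 K/W
  R_fibreglass batt = (1/0.592 − 1/1.11)/(4πk) = 0.7883/(4π·0.0359) = 1.747 K/W
  R_cellular glass = (1/1.11 − 1/1.47)/(4πk) = 0.2206/(4π·0.0477) = 0.3681 K/W
ΣR = 1.408×10^-5 + 1.747 + 0.3681 = 2.115 K/W
Q = ΔT/ΣR = (-181 °C − 29.4 °C)/2.115 = -99.5 W
(Negative Q ⇒ heat flows inward; heat gain = 99.5 W.)

Q = 99.5 W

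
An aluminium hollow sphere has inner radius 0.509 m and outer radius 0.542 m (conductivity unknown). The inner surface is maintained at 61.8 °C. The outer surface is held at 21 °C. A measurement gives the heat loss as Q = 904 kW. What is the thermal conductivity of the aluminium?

k = 211 W/m·K

ΣR = ΔT/Q = |61.8 − 21|/9.04×10^5 = 4.513×10^-5 K/W
(1/r₁−1/r₂)/(4πk) = 4.513×10^-5 ⇒ k = 0.1196/(4π·4.513×10^-5) = 211 W/m·K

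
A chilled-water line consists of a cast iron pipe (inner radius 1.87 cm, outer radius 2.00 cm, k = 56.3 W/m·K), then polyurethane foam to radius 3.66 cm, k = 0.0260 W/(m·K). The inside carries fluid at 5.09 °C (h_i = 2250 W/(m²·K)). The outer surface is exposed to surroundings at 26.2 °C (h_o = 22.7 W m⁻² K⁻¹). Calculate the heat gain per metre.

Resistance network (inner→outer):
  R'_conv,in = 1/(2πr h) = 1/(2π·0.0187·2250) = 0.003783 m·K/W
  R'_cast iron = ln(0.0200/0.0187)/(2πk) = 0.06721/(2π·56.3) = 1.900×10^-4 m·K/W
  R'_polyurethane foam = ln(0.0366/0.0200)/(2πk) = 0.6043/(2π·0.0260) = 3.699 m·K/W
  R'_conv,out = 1/(2πr h) = 1/(2π·0.0366·22.7) = 0.1916 m·K/W
ΣR = 0.003783 + 1.900×10^-4 + 3.699 + 0.1916 = 3.895 m·K/W
Q' = ΔT/ΣR = (5.09 °C − 26.2 °C)/3.895 = -5.42 W/m
(Negative Q' ⇒ heat flows inward; heat gain = 5.42 W/m.)

Q' = 5.42 W/m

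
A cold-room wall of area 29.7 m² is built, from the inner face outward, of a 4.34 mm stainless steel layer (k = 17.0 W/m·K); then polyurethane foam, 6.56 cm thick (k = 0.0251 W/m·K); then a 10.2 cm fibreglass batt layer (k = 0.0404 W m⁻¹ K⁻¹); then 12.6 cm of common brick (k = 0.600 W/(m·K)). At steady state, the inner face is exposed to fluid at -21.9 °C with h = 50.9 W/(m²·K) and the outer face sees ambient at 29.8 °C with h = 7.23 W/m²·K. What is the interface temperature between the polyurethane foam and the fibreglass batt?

T = 2.83 °C

Resistance network (inner→outer):
  R_conv,in = 1/(hA) = 1/(50.9·29.7) = 6.615×10^-4 K/W
  R_stainless steel = L/(kA) = 0.00434/(17.0·29.7) = 8.596×10^-6 K/W
  R_polyurethane foam = L/(kA) = 0.0656/(0.0251·29.7) = 0.08800 K/W
  R_fibreglass batt = L/(kA) = 0.102/(0.0404·29.7) = 0.08501 K/W
  R_common brick = L/(kA) = 0.126/(0.600·29.7) = 0.007071 K/W
  R_conv,out = 1/(hA) = 1/(7.23·29.7) = 0.004657 K/W
ΣR = 6.615×10^-4 + 8.596×10^-6 + 0.08800 + 0.08501 + 0.007071 + 0.004657 = 0.1854 K/W
Q = ΔT/ΣR = (-21.9 °C − 29.8 °C)/0.1854 = -278.9 W
From the inner boundary to the polyurethane foam/fibreglass batt interface, ΣR_partial = 0.08867 K/W.
T_interface = T_in − Q·ΣR_partial = -21.9 °C − (-278.9)(0.08867) = 2.83 °C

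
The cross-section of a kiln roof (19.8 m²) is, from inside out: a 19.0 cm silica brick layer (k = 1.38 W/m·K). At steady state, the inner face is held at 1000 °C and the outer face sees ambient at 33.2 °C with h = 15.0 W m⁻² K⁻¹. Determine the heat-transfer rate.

Series thermal resistances, inner to outer:
  R_silica brick = L/(kA) = 0.190/(1.38·19.8) = 0.006954 K/W
  R_conv,out = 1/(hA) = 1/(15.0·19.8) = 0.003367 K/W
ΣR = 0.006954 + 0.003367 = 0.01032 K/W
Q = ΔT/ΣR = (1000 °C − 33.2 °C)/0.01032 = 93700 W

Q = 93700 W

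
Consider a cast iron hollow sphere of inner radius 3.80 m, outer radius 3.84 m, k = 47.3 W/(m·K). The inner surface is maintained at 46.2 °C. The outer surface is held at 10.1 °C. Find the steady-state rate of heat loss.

Q = 7830 kW

Q = 4πk·ΔT/(1/r₁ − 1/r₂) = 4π × 47.3 × 36.1 / (1/3.80 − 1/3.84) = 7.83×10^6 W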